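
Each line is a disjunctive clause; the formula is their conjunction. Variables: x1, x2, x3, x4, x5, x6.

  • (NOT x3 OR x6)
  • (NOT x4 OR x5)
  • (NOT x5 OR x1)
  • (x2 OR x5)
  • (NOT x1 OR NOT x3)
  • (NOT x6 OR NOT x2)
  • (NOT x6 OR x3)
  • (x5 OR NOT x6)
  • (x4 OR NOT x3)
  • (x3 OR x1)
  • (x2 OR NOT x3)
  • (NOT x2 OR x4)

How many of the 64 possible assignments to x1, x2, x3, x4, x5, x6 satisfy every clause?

Satisfying assignments:
  x1=T x2=F x3=F x4=F x5=T x6=F
  x1=T x2=F x3=F x4=T x5=T x6=F
  x1=T x2=T x3=F x4=T x5=T x6=F
That's 3 in total.

3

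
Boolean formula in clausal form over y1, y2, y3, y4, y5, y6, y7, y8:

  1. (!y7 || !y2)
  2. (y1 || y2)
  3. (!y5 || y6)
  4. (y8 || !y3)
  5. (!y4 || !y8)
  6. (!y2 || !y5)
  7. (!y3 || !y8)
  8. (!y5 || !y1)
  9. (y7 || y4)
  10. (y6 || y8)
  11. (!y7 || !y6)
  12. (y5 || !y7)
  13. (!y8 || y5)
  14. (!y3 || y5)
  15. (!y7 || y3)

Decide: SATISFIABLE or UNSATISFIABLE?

SATISFIABLE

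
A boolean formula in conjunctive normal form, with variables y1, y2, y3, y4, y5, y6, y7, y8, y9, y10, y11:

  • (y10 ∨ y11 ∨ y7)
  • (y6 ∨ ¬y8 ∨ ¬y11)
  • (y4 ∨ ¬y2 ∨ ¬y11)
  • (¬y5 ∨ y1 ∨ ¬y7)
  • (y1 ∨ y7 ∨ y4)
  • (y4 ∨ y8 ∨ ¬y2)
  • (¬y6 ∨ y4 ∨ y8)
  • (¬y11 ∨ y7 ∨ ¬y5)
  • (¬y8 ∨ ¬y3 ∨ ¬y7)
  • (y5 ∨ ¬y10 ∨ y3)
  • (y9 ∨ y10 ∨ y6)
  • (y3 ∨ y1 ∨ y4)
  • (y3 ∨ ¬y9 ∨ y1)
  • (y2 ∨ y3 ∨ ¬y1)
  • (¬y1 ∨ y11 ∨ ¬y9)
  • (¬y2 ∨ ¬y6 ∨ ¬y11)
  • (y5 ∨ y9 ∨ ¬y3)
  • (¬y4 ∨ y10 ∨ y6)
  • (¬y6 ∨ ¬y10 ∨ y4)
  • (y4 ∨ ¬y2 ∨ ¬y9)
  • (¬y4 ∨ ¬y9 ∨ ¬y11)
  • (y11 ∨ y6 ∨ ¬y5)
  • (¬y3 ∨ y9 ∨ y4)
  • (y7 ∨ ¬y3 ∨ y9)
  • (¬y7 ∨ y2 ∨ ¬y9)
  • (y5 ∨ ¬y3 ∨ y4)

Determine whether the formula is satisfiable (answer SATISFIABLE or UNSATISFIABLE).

Set y1 = True and propagate.
Set y2 = True and propagate.
The remaining clauses are satisfied by y3 = False, y4 = True, y5 = True, y6 = True, y7 = False, y8 = True, y9 = False, y10 = True, y11 = False.
So y1=True, y2=True, y3=False, y4=True, y5=True, y6=True, y7=False, y8=True, y9=False, y10=True, y11=False is a satisfying assignment.

SATISFIABLE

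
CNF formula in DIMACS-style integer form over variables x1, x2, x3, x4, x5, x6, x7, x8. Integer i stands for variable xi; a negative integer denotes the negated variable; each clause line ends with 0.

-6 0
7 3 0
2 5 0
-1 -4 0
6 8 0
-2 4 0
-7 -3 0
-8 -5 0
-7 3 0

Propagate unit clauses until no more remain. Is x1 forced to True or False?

(NOT x6) is a unit clause: x6 = False.
In (x6 OR x8), x6 is now false; x8 must hold, so x8 = True.
From (NOT x5 OR NOT x8) and x8 = True: x5 = False.
In (x5 OR x2), x5 is now false; x2 must hold, so x2 = True.
In (NOT x2 OR x4), NOT x2 is now false; x4 must hold, so x4 = True.
From (NOT x1 OR NOT x4) and x4 = True: x1 = False.

False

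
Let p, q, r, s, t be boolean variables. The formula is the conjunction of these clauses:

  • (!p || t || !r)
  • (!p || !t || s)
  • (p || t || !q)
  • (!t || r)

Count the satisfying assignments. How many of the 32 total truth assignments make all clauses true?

14

Case analysis on t and p:
  t=T, p=T: remaining (q,r,s) ∈ {(F,T,T); (T,T,T)} — 2.
  t=T, p=F: remaining (q,r,s) ∈ {(F,T,F); (F,T,T); (T,T,F); (T,T,T)} — 4.
  t=F, p=T: remaining (q,r,s) ∈ {(F,F,F); (F,F,T); (T,F,F); (T,F,T)} — 4.
  t=F, p=F: remaining (q,r,s) ∈ {(F,F,F); (F,F,T); (F,T,F); (F,T,T)} — 4.
Total: 2 + 4 + 4 + 4 = 14.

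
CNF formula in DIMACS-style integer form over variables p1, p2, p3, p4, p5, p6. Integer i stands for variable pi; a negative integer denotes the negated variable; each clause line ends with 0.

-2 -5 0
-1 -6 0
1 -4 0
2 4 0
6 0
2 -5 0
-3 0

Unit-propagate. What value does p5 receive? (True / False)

False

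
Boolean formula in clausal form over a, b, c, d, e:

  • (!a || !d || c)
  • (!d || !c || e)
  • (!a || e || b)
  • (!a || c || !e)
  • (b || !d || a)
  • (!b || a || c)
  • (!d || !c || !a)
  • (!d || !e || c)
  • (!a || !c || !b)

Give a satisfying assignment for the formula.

a = True, b = False, c = True, d = False, e = True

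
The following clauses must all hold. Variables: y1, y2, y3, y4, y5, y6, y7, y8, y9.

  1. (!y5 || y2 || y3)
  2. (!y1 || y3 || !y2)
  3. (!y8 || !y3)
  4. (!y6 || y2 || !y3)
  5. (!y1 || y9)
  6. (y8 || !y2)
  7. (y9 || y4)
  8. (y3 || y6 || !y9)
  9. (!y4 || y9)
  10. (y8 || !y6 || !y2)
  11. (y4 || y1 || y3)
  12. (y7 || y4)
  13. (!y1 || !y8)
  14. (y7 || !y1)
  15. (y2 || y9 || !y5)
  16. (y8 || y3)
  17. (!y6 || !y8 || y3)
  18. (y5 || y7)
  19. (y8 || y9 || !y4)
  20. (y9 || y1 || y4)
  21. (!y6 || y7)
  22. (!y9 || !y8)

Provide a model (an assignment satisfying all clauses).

y1=F  y2=F  y3=T  y4=T  y5=T  y6=F  y7=F  y8=F  y9=T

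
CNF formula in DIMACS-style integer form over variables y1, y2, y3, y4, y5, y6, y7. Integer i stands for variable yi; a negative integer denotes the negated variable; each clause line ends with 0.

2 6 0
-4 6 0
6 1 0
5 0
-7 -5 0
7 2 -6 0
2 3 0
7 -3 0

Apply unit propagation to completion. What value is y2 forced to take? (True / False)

True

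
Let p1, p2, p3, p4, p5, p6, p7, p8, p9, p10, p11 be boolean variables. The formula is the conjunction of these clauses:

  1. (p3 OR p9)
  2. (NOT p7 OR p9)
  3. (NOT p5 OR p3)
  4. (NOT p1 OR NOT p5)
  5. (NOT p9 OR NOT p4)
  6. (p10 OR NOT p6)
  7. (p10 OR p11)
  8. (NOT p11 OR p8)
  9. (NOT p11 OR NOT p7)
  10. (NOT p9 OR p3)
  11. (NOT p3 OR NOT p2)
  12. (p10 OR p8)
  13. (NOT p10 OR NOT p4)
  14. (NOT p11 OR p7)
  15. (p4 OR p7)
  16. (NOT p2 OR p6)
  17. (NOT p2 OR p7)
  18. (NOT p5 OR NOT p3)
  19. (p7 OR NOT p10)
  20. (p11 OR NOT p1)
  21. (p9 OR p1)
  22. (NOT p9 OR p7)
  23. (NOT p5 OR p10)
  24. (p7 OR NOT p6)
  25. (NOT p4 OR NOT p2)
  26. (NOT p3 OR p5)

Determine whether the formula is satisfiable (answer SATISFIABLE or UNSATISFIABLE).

p7 = True:
  propagation gives p9=True, p4=False, p11=False, p10=True; an empty clause results — contradiction.
p7 = False:
  propagation gives p11=False, p10=True; an empty clause results — contradiction.
Every branch closes, so no satisfying assignment exists.

UNSATISFIABLE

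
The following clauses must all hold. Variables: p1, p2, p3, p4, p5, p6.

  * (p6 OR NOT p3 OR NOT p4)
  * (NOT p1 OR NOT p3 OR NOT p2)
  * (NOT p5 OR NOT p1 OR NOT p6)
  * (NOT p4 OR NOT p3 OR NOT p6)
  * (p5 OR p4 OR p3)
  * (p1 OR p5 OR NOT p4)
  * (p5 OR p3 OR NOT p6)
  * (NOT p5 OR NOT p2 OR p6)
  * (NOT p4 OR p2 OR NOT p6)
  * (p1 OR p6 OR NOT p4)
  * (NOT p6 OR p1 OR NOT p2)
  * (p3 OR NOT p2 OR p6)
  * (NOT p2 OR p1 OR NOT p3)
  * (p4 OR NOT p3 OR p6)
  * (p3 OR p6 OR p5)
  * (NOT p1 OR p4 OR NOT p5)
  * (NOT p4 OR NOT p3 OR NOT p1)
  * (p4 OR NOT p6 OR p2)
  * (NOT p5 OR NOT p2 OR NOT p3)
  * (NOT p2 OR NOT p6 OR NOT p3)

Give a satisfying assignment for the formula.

Set p1 = True and propagate.
For the remaining variables, p2 = False, p3 = False, p4 = True, p5 = True, p6 = False works.
Every clause has at least one true literal under this assignment.

p1=T  p2=F  p3=F  p4=T  p5=T  p6=F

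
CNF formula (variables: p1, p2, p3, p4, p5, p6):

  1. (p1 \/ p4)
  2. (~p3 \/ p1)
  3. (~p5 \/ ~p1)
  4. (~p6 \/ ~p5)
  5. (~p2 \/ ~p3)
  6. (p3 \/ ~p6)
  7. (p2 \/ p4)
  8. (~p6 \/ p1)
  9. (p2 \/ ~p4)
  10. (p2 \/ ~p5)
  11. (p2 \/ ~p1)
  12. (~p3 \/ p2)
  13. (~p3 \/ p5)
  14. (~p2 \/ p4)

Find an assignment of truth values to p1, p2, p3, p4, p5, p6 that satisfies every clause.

p1=True, p2=True, p3=False, p4=True, p5=False, p6=False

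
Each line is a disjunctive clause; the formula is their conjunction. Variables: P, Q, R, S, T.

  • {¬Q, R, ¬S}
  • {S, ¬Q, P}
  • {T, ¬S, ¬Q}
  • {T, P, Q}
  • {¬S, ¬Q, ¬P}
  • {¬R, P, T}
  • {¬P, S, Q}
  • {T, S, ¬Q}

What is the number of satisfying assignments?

Case analysis on Q and S:
  Q=T, S=T: remaining (P,R,T) ∈ {(F,T,T)} — 1.
  Q=T, S=F: remaining (P,R,T) ∈ {(T,F,T); (T,T,T)} — 2.
  Q=F, S=T: R free; 3 ways for (P,T) × 2^1 = 6.
  Q=F, S=F: remaining (P,R,T) ∈ {(F,F,T); (F,T,T)} — 2.
Total: 1 + 2 + 6 + 2 = 11.

11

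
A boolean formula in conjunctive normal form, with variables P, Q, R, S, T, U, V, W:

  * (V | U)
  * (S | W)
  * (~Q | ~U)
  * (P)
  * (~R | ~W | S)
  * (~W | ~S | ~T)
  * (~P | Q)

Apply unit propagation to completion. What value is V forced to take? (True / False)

True

(P) stands alone — P = True.
(Q | ~P) with P = True leaves only Q, so Q = True.
From (~U | ~Q) and Q = True: U = False.
From (U | V) and U = False: V = True.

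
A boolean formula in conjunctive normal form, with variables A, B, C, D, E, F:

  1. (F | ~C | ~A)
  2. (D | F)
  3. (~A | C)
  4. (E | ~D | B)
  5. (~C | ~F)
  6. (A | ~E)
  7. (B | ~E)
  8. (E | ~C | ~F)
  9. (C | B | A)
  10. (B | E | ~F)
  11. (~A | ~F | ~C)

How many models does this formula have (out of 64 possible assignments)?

4

The models are:
  A=F B=T C=F D=F E=F F=T
  A=F B=T C=F D=T E=F F=F
  A=F B=T C=F D=T E=F F=T
  A=F B=T C=T D=T E=F F=F
Count: 4.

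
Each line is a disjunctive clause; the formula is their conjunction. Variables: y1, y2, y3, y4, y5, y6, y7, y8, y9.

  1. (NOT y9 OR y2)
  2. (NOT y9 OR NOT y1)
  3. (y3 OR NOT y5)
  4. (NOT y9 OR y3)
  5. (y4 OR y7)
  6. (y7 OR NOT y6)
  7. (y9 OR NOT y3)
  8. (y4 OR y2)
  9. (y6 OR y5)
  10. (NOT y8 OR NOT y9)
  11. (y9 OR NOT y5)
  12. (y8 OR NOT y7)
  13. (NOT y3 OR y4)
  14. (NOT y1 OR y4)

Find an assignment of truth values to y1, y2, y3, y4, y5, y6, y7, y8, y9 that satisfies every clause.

y2 occurs only positively in the remaining clauses — set y2 = True.
Pure literal: y4 appears only positively; assign y4 = True.
Branch on y1: take y1 = True.
  then y9 is forced to False.
  then y3 is forced to False.
  then y5 is forced to False.
  then y6 is forced to True.
  then y7 is forced to True.
  then y8 is forced to True.

y1 = True, y2 = True, y3 = False, y4 = True, y5 = False, y6 = True, y7 = True, y8 = True, y9 = False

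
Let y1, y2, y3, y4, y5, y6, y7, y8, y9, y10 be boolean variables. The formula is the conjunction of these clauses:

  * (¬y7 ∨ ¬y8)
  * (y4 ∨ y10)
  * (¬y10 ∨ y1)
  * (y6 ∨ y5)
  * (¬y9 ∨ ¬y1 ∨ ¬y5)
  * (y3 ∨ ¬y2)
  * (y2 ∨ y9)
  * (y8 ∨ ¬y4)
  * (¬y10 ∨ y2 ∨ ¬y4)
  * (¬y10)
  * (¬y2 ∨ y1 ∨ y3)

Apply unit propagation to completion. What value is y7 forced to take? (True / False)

(¬y10) is a unit clause: y10 = False.
(y4 ∨ y10): since y10 = False, the clause reduces to (y4). y4 = True.
(¬y4 ∨ y8): since y4 = True, the clause reduces to (y8). y8 = True.
From (¬y7 ∨ ¬y8) and y8 = True: y7 = False.

False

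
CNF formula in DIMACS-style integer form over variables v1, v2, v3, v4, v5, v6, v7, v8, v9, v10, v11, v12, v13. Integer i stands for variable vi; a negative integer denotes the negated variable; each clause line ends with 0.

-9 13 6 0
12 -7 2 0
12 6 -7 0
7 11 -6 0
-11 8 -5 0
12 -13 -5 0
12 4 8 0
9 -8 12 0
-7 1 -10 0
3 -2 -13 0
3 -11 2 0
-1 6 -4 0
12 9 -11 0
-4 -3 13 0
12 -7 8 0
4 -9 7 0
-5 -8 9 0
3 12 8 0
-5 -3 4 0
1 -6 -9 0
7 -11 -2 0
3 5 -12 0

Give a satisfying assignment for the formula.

v1=1, v2=0, v3=1, v4=1, v5=0, v6=1, v7=0, v8=1, v9=1, v10=1, v11=1, v12=0, v13=1

Check each clause:
  1. (~v9 | v13 | v6) — v13 is true.
  2. (v12 | v2 | ~v7) — ~v7 is true.
  3. (~v7 | v6 | v12) — ~v7 is true.
  4. (v11 | v7 | ~v6) — v11 is true.
  5. (~v11 | v8 | ~v5) — v8 is true.
  6. (~v5 | v12 | ~v13) — ~v5 is true.
  7. (v8 | v4 | v12) — v8 is true.
  8. (v9 | v12 | ~v8) — v9 is true.
  9. (~v7 | v1 | ~v10) — v1 is true.
  10. (v3 | ~v2 | ~v13) — v3 is true.
  11. (v3 | ~v11 | v2) — v3 is true.
  12. (~v4 | ~v1 | v6) — v6 is true.
  13. (~v11 | v12 | v9) — v9 is true.
  14. (~v4 | ~v3 | v13) — v13 is true.
  15. (v12 | v8 | ~v7) — v8 is true.
  16. (v7 | v4 | ~v9) — v4 is true.
  17. (~v5 | v9 | ~v8) — v9 is true.
  18. (v8 | v12 | v3) — v8 is true.
  19. (~v3 | ~v5 | v4) — ~v5 is true.
  20. (~v6 | v1 | ~v9) — v1 is true.
  21. (v7 | ~v11 | ~v2) — ~v2 is true.
  22. (v5 | ~v12 | v3) — v3 is true.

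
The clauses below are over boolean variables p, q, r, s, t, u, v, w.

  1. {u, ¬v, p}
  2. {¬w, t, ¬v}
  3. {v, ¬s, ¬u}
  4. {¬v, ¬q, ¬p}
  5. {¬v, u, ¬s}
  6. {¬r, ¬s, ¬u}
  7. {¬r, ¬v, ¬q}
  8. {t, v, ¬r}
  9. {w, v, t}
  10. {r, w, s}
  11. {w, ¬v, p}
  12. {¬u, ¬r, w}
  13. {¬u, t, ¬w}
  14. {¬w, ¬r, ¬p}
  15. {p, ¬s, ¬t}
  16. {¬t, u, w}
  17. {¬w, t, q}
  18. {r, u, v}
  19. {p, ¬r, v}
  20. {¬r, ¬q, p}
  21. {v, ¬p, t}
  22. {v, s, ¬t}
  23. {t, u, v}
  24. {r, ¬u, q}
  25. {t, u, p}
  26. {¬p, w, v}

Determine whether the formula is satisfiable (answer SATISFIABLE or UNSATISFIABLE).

Try p = True.
The remaining clauses are satisfied by q = False, r = True, s = False, t = False, u = False, v = True, w = False.
Every clause has at least one true literal under this assignment.
So p = True, q = False, r = True, s = False, t = False, u = False, v = True, w = False is a satisfying assignment.

SATISFIABLE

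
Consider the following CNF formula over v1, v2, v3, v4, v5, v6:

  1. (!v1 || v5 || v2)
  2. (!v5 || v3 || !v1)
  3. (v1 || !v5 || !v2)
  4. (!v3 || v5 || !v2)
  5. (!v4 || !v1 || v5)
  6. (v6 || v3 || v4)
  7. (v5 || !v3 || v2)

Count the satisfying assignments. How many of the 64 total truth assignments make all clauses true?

Case analysis on v5 and v1:
  v5=T, v1=T: forces v3=T; v2, v4, v6 free → 2^3 = 8.
  v5=T, v1=F: 7 of the 16 assignments to (v2,v3,v4,v6) work.
  v5=F, v1=T: remaining (v2,v3,v4,v6) ∈ {(T,F,F,T)} — 1.
  v5=F, v1=F: v2 free; 3 ways for (v3,v4,v6) × 2^1 = 6.
Total: 8 + 7 + 1 + 6 = 22.

22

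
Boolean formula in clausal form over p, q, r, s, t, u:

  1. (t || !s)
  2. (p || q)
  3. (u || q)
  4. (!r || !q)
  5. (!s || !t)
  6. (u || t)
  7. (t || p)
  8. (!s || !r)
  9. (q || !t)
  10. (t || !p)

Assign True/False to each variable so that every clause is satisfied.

p=T, q=T, r=F, s=F, t=T, u=F

Check each clause:
  1. (!s || t) — !s is true.
  2. (p || q) — p is true.
  3. (q || u) — q is true.
  4. (!q || !r) — !r is true.
  5. (!t || !s) — !s is true.
  6. (t || u) — t is true.
  7. (t || p) — p is true.
  8. (!r || !s) — !s is true.
  9. (!t || q) — q is true.
  10. (t || !p) — t is true.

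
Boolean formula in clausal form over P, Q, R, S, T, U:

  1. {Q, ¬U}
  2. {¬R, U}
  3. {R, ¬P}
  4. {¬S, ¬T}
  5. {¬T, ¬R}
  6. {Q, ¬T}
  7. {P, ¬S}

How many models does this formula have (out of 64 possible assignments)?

8

Case analysis on R and T:
  R=T, T=T: a clause becomes empty — 0.
  R=T, T=F: remaining (P,Q,S,U) ∈ {(F,T,F,T); (T,T,F,T); (T,T,T,T)} — 3.
  R=F, T=T: remaining (P,Q,S,U) ∈ {(F,T,F,F); (F,T,F,T)} — 2.
  R=F, T=F: remaining (P,Q,S,U) ∈ {(F,F,F,F); (F,T,F,F); (F,T,F,T)} — 3.
Total: 0 + 3 + 2 + 3 = 8.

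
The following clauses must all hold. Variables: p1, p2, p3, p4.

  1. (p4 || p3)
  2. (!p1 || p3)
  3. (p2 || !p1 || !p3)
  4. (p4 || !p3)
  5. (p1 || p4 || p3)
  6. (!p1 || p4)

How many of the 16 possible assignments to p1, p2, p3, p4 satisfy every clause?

5

Satisfying assignments:
  p1=0 p2=0 p3=0 p4=1
  p1=0 p2=0 p3=1 p4=1
  p1=0 p2=1 p3=0 p4=1
  p1=0 p2=1 p3=1 p4=1
  p1=1 p2=1 p3=1 p4=1
That's 5 in total.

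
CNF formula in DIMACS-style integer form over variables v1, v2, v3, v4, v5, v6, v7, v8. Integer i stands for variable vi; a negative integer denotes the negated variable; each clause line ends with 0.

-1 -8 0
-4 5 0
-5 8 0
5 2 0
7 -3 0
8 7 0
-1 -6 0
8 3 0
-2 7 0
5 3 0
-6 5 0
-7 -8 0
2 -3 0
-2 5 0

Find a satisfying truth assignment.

v1=0  v2=0  v3=0  v4=1  v5=1  v6=0  v7=0  v8=1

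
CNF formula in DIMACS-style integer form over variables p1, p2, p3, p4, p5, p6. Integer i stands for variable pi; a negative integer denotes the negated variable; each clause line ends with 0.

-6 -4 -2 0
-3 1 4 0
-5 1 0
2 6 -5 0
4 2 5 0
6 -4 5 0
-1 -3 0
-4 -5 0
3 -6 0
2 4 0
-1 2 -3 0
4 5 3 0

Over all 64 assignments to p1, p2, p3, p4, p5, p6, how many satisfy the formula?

2

Satisfying assignments:
  p1=F p2=F p3=T p4=T p5=F p6=T
  p1=T p2=T p3=F p4=F p5=T p6=F
Count: 2.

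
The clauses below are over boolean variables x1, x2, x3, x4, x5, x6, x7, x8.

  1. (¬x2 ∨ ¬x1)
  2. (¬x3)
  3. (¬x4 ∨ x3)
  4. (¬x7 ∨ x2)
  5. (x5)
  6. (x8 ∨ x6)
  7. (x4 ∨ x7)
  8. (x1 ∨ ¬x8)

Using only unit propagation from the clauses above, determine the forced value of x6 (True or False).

True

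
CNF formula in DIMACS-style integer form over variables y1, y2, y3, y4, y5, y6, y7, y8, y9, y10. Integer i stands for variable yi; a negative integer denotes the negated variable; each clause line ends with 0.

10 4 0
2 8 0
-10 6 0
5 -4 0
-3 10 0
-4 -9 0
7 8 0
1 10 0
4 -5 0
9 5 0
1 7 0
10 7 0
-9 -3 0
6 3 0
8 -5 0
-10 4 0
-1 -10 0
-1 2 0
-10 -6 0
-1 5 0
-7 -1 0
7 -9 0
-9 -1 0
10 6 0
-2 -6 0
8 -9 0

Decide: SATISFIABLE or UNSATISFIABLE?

y10 = True:
  propagation gives y6=True; an empty clause results — contradiction.
y10 = False:
  propagation gives y4=True, y5=True, y3=False, y9=False; an empty clause results — contradiction.
Every branch closes, so no satisfying assignment exists.

UNSATISFIABLE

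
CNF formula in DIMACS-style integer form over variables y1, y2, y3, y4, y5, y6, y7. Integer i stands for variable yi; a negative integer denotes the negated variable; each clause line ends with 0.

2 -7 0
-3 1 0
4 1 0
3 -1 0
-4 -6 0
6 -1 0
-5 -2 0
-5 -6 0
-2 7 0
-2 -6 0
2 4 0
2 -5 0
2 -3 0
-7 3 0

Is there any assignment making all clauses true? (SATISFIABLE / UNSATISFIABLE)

SATISFIABLE

Pure literal: y5 appears only negated; assign y5 = False.
Branch on y1: take y1 = False.
  then y3 is forced to False.
  then y4 is forced to True.
  then y6 is forced to False.
  then y7 is forced to False.
  then y2 is forced to False.
Every clause has at least one true literal under this assignment.
So y1 = False, y2 = False, y3 = False, y4 = True, y5 = False, y6 = False, y7 = False is a satisfying assignment.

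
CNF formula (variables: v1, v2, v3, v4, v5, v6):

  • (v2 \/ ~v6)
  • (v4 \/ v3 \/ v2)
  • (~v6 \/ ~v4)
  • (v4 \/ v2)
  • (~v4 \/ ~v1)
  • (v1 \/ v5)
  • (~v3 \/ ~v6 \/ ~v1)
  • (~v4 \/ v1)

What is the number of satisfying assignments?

Case analysis on v4 and v1:
  v4=1, v1=1: a clause becomes empty — 0.
  v4=1, v1=0: a clause becomes empty — 0.
  v4=0, v1=1: v5 free; 3 ways for (v2,v3,v6) × 2^1 = 6.
  v4=0, v1=0: remaining (v2,v3,v5,v6) ∈ {(1,0,1,0); (1,0,1,1); (1,1,1,0); (1,1,1,1)} — 4.
Total: 0 + 0 + 6 + 4 = 10.

10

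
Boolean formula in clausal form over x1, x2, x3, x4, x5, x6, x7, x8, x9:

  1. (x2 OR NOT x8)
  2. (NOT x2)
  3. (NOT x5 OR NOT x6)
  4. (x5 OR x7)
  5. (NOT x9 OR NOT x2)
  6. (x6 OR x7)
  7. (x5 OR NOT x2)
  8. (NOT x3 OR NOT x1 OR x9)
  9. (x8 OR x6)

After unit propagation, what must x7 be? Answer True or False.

Unit clause (NOT x2) sets x2 = False.
In (NOT x8 OR x2), x2 is now false; NOT x8 must hold, so x8 = False.
From (x6 OR x8) and x8 = False: x6 = True.
(NOT x6 OR NOT x5) with x6 = True leaves only NOT x5, so x5 = False.
(x7 OR x5) with x5 = False leaves only x7, so x7 = True.

True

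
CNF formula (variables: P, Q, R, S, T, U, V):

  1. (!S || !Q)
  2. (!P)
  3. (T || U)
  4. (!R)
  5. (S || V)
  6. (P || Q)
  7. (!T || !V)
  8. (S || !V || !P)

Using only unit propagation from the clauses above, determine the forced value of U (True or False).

(!P) stands alone — P = False.
(!R) stands alone — R = False.
(P || Q): since P = False, the clause reduces to (Q). Q = True.
In (!S || !Q), !Q is now false; !S must hold, so S = False.
(V || S): since S = False, the clause reduces to (V). V = True.
(!T || !V): since V = True, the clause reduces to (!T). T = False.
In (T || U), T is now false; U must hold, so U = True.

True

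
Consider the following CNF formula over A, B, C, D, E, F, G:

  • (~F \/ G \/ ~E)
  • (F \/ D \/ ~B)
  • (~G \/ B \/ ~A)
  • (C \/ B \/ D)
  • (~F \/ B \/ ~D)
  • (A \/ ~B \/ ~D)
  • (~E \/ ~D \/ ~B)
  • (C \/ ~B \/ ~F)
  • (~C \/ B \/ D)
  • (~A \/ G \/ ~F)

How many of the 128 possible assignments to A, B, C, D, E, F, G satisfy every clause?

22

Case analysis on B and D:
  B=1, D=1: 5 of the 32 assignments to (A,C,E,F,G) work.
  B=1, D=0: 5 of the 32 assignments to (A,C,E,F,G) work.
  B=0, D=1: C, E free; 3 ways for (A,F,G) × 2^2 = 12.
  B=0, D=0: a clause becomes empty — 0.
Total: 5 + 5 + 12 + 0 = 22.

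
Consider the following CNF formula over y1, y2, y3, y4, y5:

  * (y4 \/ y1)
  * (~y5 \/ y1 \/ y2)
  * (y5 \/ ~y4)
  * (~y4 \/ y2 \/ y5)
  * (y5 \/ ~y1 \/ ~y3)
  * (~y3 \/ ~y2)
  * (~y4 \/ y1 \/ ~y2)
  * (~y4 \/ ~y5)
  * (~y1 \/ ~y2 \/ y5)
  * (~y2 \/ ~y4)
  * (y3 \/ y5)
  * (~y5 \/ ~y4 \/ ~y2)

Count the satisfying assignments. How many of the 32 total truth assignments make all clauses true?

3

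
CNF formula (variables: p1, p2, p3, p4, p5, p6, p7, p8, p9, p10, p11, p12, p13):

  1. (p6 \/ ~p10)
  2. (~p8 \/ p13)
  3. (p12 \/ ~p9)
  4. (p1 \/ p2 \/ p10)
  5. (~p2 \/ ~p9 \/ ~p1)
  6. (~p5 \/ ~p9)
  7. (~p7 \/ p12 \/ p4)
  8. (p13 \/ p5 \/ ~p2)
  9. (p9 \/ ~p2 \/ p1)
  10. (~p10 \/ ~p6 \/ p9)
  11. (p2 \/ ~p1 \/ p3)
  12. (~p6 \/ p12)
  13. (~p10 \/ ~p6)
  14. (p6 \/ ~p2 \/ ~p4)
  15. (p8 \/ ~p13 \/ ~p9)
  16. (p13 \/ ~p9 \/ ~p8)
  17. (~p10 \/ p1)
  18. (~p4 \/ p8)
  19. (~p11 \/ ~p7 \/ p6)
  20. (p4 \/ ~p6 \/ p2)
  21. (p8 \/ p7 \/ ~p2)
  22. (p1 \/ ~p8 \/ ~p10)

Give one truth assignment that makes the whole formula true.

p1=True, p2=False, p3=True, p4=True, p5=False, p6=False, p7=False, p8=True, p9=False, p10=False, p11=True, p12=True, p13=True

Check each clause:
  1. (p6 \/ ~p10) — ~p10 is true.
  2. (~p8 \/ p13) — p13 is true.
  3. (p12 \/ ~p9) — p12 is true.
  4. (p2 \/ p1 \/ p10) — p1 is true.
  5. (~p1 \/ ~p2 \/ ~p9) — ~p2 is true.
  6. (~p5 \/ ~p9) — ~p5 is true.
  7. (p4 \/ p12 \/ ~p7) — ~p7 is true.
  8. (~p2 \/ p13 \/ p5) — p13 is true.
  9. (p9 \/ p1 \/ ~p2) — p1 is true.
  10. (~p6 \/ ~p10 \/ p9) — ~p6 is true.
  11. (p3 \/ p2 \/ ~p1) — p3 is true.
  12. (~p6 \/ p12) — ~p6 is true.
  13. (~p10 \/ ~p6) — ~p6 is true.
  14. (~p4 \/ p6 \/ ~p2) — ~p2 is true.
  15. (p8 \/ ~p13 \/ ~p9) — p8 is true.
  16. (p13 \/ ~p8 \/ ~p9) — p13 is true.
  17. (p1 \/ ~p10) — p1 is true.
  18. (~p4 \/ p8) — p8 is true.
  19. (~p7 \/ p6 \/ ~p11) — ~p7 is true.
  20. (~p6 \/ p2 \/ p4) — ~p6 is true.
  21. (p8 \/ p7 \/ ~p2) — p8 is true.
  22. (p1 \/ ~p10 \/ ~p8) — p1 is true.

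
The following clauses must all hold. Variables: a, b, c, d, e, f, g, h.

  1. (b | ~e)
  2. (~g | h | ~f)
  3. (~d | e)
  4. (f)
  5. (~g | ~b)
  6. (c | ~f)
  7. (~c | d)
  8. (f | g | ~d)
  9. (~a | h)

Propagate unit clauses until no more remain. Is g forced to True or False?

(f) stands alone — f = True.
(c | ~f): since f = True, the clause reduces to (c). c = True.
(d | ~c) with c = True leaves only d, so d = True.
From (~d | e) and d = True: e = True.
(~e | b) with e = True leaves only b, so b = True.
(~b | ~g): since b = True, the clause reduces to (~g). g = False.

False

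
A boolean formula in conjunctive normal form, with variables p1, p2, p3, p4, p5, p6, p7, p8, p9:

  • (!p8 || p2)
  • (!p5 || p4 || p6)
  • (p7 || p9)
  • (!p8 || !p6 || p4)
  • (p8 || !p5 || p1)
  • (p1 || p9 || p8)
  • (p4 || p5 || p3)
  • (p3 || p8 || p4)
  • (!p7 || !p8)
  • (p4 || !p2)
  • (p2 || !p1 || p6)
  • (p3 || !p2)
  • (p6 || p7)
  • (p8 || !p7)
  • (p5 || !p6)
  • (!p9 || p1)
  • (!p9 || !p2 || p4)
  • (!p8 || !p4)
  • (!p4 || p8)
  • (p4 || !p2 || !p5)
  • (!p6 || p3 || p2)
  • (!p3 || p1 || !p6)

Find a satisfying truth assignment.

p1=True, p2=False, p3=True, p4=False, p5=True, p6=True, p7=False, p8=False, p9=True

Check each clause:
  1. (!p8 || p2) — !p8 is true.
  2. (p6 || p4 || !p5) — p6 is true.
  3. (p9 || p7) — p9 is true.
  4. (!p8 || p4 || !p6) — !p8 is true.
  5. (!p5 || p8 || p1) — p1 is true.
  6. (p8 || p1 || p9) — p1 is true.
  7. (p3 || p4 || p5) — p3 is true.
  8. (p3 || p8 || p4) — p3 is true.
  9. (!p8 || !p7) — !p8 is true.
  10. (p4 || !p2) — !p2 is true.
  11. (!p1 || p6 || p2) — p6 is true.
  12. (!p2 || p3) — p3 is true.
  13. (p6 || p7) — p6 is true.
  14. (p8 || !p7) — !p7 is true.
  15. (!p6 || p5) — p5 is true.
  16. (p1 || !p9) — p1 is true.
  17. (p4 || !p9 || !p2) — !p2 is true.
  18. (!p8 || !p4) — !p8 is true.
  19. (p8 || !p4) — !p4 is true.
  20. (p4 || !p5 || !p2) — !p2 is true.
  21. (p3 || !p6 || p2) — p3 is true.
  22. (p1 || !p6 || !p3) — p1 is true.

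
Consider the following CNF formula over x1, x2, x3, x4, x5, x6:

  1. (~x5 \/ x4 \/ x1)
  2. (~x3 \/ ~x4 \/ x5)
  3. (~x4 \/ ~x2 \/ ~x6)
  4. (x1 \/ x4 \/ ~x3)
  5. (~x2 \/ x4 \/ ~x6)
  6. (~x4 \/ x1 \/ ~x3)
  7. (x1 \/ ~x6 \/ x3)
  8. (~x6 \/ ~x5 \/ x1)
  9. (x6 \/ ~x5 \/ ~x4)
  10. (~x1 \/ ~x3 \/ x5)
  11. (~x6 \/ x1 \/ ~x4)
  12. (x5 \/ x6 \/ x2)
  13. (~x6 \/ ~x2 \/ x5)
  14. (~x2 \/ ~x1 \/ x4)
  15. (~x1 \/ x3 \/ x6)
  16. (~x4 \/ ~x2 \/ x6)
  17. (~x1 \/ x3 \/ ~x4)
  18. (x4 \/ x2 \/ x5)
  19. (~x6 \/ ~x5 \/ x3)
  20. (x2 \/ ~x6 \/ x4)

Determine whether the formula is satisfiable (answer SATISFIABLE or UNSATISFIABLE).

SATISFIABLE

Branch on x1: take x1 = True.
Try x2 = False.
The remaining clauses are satisfied by x3 = True, x4 = False, x5 = True, x6 = False.
So x1=1  x2=0  x3=1  x4=0  x5=1  x6=0 is a satisfying assignment.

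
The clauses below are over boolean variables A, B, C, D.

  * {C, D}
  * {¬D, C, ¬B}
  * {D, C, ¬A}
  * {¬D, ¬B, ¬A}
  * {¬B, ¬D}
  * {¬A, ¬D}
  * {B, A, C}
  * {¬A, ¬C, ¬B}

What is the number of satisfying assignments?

4

The models are:
  A=F B=F C=T D=F
  A=F B=F C=T D=T
  A=F B=T C=T D=F
  A=T B=F C=T D=F
That's 4 in total.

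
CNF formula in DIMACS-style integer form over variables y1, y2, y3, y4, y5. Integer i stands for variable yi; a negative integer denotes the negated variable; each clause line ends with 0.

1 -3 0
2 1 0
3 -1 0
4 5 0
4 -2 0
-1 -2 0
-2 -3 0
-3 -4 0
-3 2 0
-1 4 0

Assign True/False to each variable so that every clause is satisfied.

y1=0, y2=1, y3=0, y4=1, y5=1

Pure literal: y5 appears only positively; assign y5 = True.
Branch on y1: take y1 = False.
  then y3 is forced to False.
  then y2 is forced to True.
  then y4 is forced to True.
Check each clause:
  1. (y1 OR NOT y3) — NOT y3 is true.
  2. (y1 OR y2) — y2 is true.
  3. (y3 OR NOT y1) — NOT y1 is true.
  4. (y4 OR y5) — y4 is true.
  5. (y4 OR NOT y2) — y4 is true.
  6. (NOT y2 OR NOT y1) — NOT y1 is true.
  7. (NOT y3 OR NOT y2) — NOT y3 is true.
  8. (NOT y3 OR NOT y4) — NOT y3 is true.
  9. (y2 OR NOT y3) — y2 is true.
  10. (y4 OR NOT y1) — y4 is true.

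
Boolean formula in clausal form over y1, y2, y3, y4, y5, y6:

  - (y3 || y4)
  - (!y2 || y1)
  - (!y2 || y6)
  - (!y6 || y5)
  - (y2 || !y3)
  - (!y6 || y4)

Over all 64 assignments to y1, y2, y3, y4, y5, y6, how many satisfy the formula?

8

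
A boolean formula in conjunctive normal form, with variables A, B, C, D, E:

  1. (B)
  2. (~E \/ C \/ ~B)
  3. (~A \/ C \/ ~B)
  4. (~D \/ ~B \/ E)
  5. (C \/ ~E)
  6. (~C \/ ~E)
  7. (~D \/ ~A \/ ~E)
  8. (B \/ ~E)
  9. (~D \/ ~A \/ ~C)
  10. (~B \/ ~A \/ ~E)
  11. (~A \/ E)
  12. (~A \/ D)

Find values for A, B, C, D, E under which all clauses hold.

A = False, B = True, C = True, D = False, E = False

Unit propagation: (B) forces B = True.
Pure literal: A appears only negated; assign A = False.
Branch on C: take C = True.
  then E is forced to False.
  then D is forced to False.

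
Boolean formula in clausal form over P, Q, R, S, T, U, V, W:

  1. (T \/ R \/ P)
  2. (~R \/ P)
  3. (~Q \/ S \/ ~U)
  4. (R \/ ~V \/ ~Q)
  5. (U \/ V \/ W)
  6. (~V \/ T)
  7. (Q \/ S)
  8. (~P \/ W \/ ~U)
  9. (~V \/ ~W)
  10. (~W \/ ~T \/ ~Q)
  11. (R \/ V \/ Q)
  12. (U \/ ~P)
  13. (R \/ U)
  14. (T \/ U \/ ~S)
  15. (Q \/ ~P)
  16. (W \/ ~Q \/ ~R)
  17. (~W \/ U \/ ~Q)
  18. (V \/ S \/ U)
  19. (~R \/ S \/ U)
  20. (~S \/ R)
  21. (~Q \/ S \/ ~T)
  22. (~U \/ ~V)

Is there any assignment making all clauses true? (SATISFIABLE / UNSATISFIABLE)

Try P = True.
  then U is forced to True.
  then W is forced to True.
  then V is forced to False.
  then Q is forced to True.
  then S is forced to True.
  then T is forced to False.
  then R is forced to True.
Every clause has at least one true literal under this assignment.
So P=T, Q=T, R=T, S=T, T=F, U=T, V=F, W=T is a satisfying assignment.

SATISFIABLE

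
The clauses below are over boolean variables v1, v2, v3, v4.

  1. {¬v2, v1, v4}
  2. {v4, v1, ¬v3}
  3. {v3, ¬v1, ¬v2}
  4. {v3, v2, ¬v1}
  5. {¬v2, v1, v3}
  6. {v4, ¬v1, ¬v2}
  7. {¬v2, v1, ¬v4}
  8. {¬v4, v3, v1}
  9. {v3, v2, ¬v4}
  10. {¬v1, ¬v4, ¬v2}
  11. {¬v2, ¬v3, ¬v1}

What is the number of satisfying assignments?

4

Satisfying assignments:
  v1=F v2=F v3=F v4=F
  v1=F v2=F v3=T v4=T
  v1=T v2=F v3=T v4=F
  v1=T v2=F v3=T v4=T
That's 4 in total.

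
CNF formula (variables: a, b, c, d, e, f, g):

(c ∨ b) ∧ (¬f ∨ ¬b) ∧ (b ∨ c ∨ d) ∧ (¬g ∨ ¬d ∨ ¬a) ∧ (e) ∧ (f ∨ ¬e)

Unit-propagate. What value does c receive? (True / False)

True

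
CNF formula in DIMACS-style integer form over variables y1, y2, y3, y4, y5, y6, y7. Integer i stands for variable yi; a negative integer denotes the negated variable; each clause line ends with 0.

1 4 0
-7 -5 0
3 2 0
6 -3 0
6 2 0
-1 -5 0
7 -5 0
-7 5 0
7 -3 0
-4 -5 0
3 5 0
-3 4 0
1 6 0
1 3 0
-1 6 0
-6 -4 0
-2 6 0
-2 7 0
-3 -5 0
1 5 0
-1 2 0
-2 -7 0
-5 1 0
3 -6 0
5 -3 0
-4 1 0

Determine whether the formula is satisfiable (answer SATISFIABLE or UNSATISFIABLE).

UNSATISFIABLE

y5 = True:
  propagation gives y7=False; an empty clause results — contradiction.
y5 = False:
  propagation gives y7=False, y3=False; an empty clause results — contradiction.
Every branch closes, so no satisfying assignment exists.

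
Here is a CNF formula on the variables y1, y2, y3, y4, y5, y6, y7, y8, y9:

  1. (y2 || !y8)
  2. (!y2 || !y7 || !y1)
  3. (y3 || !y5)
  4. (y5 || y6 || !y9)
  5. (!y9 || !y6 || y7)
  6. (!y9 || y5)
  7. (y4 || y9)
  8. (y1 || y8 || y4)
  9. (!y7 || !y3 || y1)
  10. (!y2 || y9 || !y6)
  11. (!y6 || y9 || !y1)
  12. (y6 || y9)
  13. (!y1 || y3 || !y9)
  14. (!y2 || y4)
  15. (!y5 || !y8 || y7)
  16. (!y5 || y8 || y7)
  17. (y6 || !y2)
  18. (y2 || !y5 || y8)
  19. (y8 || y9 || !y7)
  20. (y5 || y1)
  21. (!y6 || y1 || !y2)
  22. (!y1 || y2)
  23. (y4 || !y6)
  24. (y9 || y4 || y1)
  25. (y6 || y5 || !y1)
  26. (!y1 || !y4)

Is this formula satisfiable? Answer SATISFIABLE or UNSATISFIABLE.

y1 = True:
  propagation gives y2=True, y7=False, y4=True; an empty clause results — contradiction.
y1 = False:
  propagation gives y5=True, y3=True, y7=False, y8=False; an empty clause results — contradiction.
Every branch closes, so no satisfying assignment exists.

UNSATISFIABLE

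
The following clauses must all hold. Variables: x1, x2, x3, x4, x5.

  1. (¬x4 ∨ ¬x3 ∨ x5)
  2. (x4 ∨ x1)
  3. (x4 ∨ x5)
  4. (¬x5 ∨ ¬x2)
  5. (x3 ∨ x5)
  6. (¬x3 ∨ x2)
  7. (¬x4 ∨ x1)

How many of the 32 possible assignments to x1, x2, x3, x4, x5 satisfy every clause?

The models are:
  x1=T x2=F x3=F x4=F x5=T
  x1=T x2=F x3=F x4=T x5=T
Count: 2.

2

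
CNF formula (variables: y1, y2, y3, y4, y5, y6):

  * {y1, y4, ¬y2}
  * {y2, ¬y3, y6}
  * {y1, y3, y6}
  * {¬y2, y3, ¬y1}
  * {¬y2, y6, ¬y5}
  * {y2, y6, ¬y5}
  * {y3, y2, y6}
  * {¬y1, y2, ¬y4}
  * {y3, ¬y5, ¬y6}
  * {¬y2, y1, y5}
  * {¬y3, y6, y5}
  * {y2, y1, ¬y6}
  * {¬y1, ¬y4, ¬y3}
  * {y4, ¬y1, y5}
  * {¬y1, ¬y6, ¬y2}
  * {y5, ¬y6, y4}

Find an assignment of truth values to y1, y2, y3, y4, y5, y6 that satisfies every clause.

Try y1 = False.
For the remaining variables, y2 = True, y3 = True, y4 = True, y5 = True, y6 = True works.
Every clause has at least one true literal under this assignment.
Check each clause:
  1. {¬y2, y4, y1} — y4 is true.
  2. {y2, ¬y3, y6} — y2 is true.
  3. {y3, y6, y1} — y3 is true.
  4. {¬y1, ¬y2, y3} — y3 is true.
  5. {¬y5, y6, ¬y2} — y6 is true.
  6. {y2, ¬y5, y6} — y2 is true.
  7. {y6, y3, y2} — y2 is true.
  8. {¬y1, ¬y4, y2} — y2 is true.
  9. {¬y6, y3, ¬y5} — y3 is true.
  10. {¬y2, y5, y1} — y5 is true.
  11. {¬y3, y6, y5} — y5 is true.
  12. {¬y6, y1, y2} — y2 is true.
  13. {¬y1, ¬y3, ¬y4} — ¬y1 is true.
  14. {y4, y5, ¬y1} — y4 is true.
  15. {¬y2, ¬y6, ¬y1} — ¬y1 is true.
  16. {y4, ¬y6, y5} — y4 is true.

y1=F, y2=T, y3=T, y4=T, y5=T, y6=T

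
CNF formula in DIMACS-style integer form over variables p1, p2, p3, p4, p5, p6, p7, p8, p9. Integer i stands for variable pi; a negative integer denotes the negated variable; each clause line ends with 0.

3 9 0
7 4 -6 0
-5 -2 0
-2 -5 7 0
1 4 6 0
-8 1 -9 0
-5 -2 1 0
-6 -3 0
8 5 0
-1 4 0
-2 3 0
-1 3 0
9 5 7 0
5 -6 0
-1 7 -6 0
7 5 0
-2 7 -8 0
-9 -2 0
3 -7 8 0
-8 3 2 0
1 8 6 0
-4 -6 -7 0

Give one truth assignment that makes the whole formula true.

p1=False  p2=False  p3=False  p4=True  p5=True  p6=True  p7=False  p8=False  p9=True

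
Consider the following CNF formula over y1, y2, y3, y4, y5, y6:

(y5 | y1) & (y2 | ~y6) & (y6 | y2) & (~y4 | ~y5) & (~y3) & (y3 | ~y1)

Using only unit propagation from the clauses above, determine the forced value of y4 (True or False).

Unit clause (~y3) sets y3 = False.
In (~y1 | y3), y3 is now false; ~y1 must hold, so y1 = False.
(y5 | y1) with y1 = False leaves only y5, so y5 = True.
(~y4 | ~y5): since y5 = True, the clause reduces to (~y4). y4 = False.

False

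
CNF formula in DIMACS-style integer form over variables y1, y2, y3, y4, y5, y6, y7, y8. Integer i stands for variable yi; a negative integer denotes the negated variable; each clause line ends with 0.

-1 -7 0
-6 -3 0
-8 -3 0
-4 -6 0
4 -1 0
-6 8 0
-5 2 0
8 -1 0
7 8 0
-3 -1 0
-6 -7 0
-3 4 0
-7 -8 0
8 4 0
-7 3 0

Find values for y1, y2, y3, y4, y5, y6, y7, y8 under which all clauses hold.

y1=False  y2=False  y3=False  y4=False  y5=False  y6=True  y7=False  y8=True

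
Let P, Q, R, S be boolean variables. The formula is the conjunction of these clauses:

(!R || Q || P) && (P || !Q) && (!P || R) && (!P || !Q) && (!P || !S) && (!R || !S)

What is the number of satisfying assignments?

3

Satisfying assignments:
  P=F Q=F R=F S=F
  P=F Q=F R=F S=T
  P=T Q=F R=T S=F
Count: 3.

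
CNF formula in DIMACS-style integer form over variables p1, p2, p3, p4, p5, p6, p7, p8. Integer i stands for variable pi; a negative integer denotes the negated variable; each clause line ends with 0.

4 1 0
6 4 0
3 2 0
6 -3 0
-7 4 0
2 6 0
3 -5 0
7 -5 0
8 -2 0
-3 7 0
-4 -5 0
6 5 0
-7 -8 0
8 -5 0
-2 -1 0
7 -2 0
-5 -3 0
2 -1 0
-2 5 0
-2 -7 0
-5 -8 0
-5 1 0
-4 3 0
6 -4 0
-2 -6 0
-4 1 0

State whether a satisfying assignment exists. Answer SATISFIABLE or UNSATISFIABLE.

UNSATISFIABLE

p2 = True:
  propagation gives p8=True, p7=False; an empty clause results — contradiction.
p2 = False:
  propagation gives p3=True, p6=True, p7=True, p4=True; an empty clause results — contradiction.
Every branch closes, so no satisfying assignment exists.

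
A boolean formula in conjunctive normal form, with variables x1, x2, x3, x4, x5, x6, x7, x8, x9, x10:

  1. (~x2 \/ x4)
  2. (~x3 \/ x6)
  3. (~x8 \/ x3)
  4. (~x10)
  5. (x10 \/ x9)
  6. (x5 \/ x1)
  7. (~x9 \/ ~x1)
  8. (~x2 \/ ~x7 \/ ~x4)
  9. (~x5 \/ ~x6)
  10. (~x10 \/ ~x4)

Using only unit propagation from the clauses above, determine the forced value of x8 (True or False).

False

(~x10) is a unit clause: x10 = False.
In (x10 \/ x9), x10 is now false; x9 must hold, so x9 = True.
In (~x1 \/ ~x9), ~x9 is now false; ~x1 must hold, so x1 = False.
From (x1 \/ x5) and x1 = False: x5 = True.
(~x6 \/ ~x5) with x5 = True leaves only ~x6, so x6 = False.
(~x3 \/ x6) with x6 = False leaves only ~x3, so x3 = False.
From (x3 \/ ~x8) and x3 = False: x8 = False.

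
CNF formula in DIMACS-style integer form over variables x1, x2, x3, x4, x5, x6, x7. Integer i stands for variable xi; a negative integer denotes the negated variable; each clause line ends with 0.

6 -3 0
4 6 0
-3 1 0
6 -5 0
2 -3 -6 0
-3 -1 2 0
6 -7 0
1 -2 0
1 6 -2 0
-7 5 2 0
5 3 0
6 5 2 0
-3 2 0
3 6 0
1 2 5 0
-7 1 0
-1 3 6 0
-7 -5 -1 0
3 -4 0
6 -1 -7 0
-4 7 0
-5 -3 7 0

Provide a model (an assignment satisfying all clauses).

Set x1 = True and propagate.
Set x2 = False and propagate.
  then x3 is forced to False.
  then x5 is forced to True.
  then x6 is forced to True.
  then x7 is forced to False.
  then x4 is forced to False.
Every clause has at least one true literal under this assignment.

x1=True, x2=False, x3=False, x4=False, x5=True, x6=True, x7=False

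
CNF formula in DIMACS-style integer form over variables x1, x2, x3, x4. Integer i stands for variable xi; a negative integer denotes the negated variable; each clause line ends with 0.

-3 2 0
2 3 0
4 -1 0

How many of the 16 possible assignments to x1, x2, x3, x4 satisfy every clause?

6

Satisfying assignments:
  x1=0 x2=1 x3=0 x4=0
  x1=0 x2=1 x3=0 x4=1
  x1=0 x2=1 x3=1 x4=0
  x1=0 x2=1 x3=1 x4=1
  x1=1 x2=1 x3=0 x4=1
  x1=1 x2=1 x3=1 x4=1
That's 6 in total.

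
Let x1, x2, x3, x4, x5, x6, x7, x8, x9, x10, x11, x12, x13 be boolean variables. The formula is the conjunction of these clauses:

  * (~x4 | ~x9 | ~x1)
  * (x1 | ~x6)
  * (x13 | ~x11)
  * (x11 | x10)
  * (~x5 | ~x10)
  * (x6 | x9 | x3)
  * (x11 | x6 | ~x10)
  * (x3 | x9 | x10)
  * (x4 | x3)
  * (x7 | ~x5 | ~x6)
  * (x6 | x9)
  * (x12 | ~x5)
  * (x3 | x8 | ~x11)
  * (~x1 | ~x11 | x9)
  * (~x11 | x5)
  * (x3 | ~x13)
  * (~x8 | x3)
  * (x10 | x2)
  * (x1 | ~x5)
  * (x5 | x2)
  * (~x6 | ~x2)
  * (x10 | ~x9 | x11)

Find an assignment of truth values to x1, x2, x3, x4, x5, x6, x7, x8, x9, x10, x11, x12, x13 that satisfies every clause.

Pure literal: x3 appears only positively; assign x3 = True.
x7 occurs only positively in the remaining clauses — set x7 = True.
Try x1 = True.
For the remaining variables, x2 = True, x4 = False, x5 = True, x6 = False, x8 = True, x9 = True, x10 = False, x11 = True, x12 = True, x13 = True works.
Every clause has at least one true literal under this assignment.

x1=T, x2=T, x3=T, x4=F, x5=T, x6=F, x7=T, x8=T, x9=T, x10=F, x11=T, x12=T, x13=T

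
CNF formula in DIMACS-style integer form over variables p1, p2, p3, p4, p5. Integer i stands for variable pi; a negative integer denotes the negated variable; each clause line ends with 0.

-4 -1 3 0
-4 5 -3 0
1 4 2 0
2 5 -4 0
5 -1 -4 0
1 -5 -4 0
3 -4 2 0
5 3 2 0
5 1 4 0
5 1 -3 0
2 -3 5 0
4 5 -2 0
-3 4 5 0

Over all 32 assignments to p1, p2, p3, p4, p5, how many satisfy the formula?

Split on p4, then p5.
  p4=1, p5=1: remaining (p1,p2,p3) ∈ {(1,0,1); (1,1,1)} — 2.
  p4=1, p5=0: remaining (p1,p2,p3) ∈ {(0,1,0)} — 1.
  p4=0, p5=1: p3 free; 3 ways for (p1,p2) × 2^1 = 6.
  p4=0, p5=0: a clause becomes empty — 0.
Total: 2 + 1 + 6 + 0 = 9.

9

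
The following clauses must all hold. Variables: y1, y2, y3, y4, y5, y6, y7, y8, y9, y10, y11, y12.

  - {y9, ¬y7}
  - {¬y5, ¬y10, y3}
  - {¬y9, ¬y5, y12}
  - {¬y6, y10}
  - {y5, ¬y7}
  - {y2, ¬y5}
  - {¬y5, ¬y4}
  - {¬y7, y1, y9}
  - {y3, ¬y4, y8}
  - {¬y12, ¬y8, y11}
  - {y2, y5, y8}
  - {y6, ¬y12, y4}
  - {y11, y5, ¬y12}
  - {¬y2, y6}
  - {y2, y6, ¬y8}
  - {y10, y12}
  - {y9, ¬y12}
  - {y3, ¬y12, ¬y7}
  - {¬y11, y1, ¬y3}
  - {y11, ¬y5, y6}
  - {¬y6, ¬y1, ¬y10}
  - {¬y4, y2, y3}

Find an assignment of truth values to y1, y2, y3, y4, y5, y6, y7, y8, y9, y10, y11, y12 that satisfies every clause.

y1=F, y2=T, y3=F, y4=T, y5=F, y6=T, y7=F, y8=T, y9=F, y10=T, y11=F, y12=F

Check each clause:
  1. {y9, ¬y7} — ¬y7 is true.
  2. {y3, ¬y10, ¬y5} — ¬y5 is true.
  3. {¬y9, y12, ¬y5} — ¬y5 is true.
  4. {¬y6, y10} — y10 is true.
  5. {y5, ¬y7} — ¬y7 is true.
  6. {y2, ¬y5} — y2 is true.
  7. {¬y4, ¬y5} — ¬y5 is true.
  8. {¬y7, y1, y9} — ¬y7 is true.
  9. {y3, ¬y4, y8} — y8 is true.
  10. {¬y8, y11, ¬y12} — ¬y12 is true.
  11. {y2, y5, y8} — y8 is true.
  12. {y6, y4, ¬y12} — ¬y12 is true.
  13. {¬y12, y11, y5} — ¬y12 is true.
  14. {¬y2, y6} — y6 is true.
  15. {y2, ¬y8, y6} — y2 is true.
  16. {y10, y12} — y10 is true.
  17. {y9, ¬y12} — ¬y12 is true.
  18. {y3, ¬y7, ¬y12} — ¬y7 is true.
  19. {¬y3, y1, ¬y11} — ¬y11 is true.
  20. {y6, ¬y5, y11} — y6 is true.
  21. {¬y10, ¬y1, ¬y6} — ¬y1 is true.
  22. {¬y4, y3, y2} — y2 is true.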